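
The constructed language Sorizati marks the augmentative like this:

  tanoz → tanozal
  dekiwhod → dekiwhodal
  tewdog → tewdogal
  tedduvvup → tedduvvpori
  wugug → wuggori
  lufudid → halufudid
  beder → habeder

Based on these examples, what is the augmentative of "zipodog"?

zipodogal

tewdog and wugug both end in -g yet inflect differently (tewdogal, wuggori), so the final letter is not what conditions the rule; the last vowel is.
"zipodog" has last vowel 'o'. The stems whose last vowel is 'o' (tanoz → tanozal, dekiwhod → dekiwhodal, tewdog → tewdogal) add -al.
The other patterns: stems whose last vowel is 'u' delete the last vowel and add -ori; stems whose last vowel is 'e' or 'i' add the prefix ha-.
So zipodog → zipodogal.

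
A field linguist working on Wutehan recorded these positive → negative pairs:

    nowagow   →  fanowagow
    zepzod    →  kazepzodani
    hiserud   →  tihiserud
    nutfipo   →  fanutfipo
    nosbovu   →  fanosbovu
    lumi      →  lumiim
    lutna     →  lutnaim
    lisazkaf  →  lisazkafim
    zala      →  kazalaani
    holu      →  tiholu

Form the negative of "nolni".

fanolni

nosbovu and holu both end in -u yet inflect differently (fanosbovu, tiholu), so the final letter is not what conditions the rule; the first letter is.
"nolni" begins with n-. The stems beginning with n- (nowagow → fanowagow, nutfipo → fanutfipo, nosbovu → fanosbovu) add the prefix fa-.
So nolni → fanolni.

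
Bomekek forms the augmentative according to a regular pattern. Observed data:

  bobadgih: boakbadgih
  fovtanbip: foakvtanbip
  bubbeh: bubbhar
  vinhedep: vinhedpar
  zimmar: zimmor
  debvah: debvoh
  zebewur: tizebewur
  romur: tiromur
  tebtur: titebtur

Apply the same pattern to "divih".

diakvih

bobadgih and bubbeh both end in -h yet inflect differently (boakbadgih, bubbhar), so the final letter is not what conditions the rule; the last vowel is.
"divih" has last vowel 'i'. The stems whose last vowel is 'i' (bobadgih → boakbadgih, fovtanbip → foakvtanbip) insert -ak- after the first vowel.
The other patterns: stems whose last vowel is 'e' delete the last vowel and add -ar; stems whose last vowel is 'a' change the last vowel to 'o'; stems whose last vowel is 'u' add the prefix ti-.
So divih → diakvih.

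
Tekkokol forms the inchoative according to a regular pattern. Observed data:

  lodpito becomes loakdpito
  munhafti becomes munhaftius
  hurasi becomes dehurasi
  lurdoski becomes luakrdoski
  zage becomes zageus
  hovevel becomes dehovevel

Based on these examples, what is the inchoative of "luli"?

"luli" begins with l-. The stems beginning with l- (lurdoski → luakrdoski, lodpito → loakdpito) insert -ak- after the first vowel.
The other patterns: stems beginning with h- add the prefix de-; stems beginning with m- or z- add -us.
So luli → luakli.

luakli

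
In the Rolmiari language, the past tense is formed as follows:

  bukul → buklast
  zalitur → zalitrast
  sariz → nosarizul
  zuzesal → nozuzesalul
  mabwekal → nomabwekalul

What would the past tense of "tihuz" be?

tihzast

"tihuz" has last vowel 'u'. The stems whose last vowel is 'u' (bukul → buklast, zalitur → zalitrast) delete the last vowel and add -ast.
The other pattern: stems whose last vowel is 'a' or 'i' add no- … -ul around the stem.
So tihuz → tihzast.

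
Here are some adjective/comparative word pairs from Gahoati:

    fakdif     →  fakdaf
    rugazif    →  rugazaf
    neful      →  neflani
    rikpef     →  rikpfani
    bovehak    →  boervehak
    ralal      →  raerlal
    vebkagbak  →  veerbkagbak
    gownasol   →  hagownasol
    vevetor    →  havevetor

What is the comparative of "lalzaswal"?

laerlzaswal

fakdif and rikpef both end in -f yet inflect differently (fakdaf, rikpfani), so the final letter is not what conditions the rule; the last vowel is.
"lalzaswal" has last vowel 'a'. The stems whose last vowel is 'a' (bovehak → boervehak, ralal → raerlal, vebkagbak → veerbkagbak) insert -er- after the first vowel.
So lalzaswal → laerlzaswal.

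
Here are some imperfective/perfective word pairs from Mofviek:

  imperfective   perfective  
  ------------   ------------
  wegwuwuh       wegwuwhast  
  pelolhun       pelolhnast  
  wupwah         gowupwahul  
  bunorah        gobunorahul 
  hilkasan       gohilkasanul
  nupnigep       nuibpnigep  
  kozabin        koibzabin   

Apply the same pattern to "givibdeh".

giibvibdeh

wegwuwuh and wupwah both end in -h yet inflect differently (wegwuwhast, gowupwahul), so the final letter is not what conditions the rule; the last vowel is.
"givibdeh" has last vowel 'e'. The one such stem in the data (nupnigep → nuibpnigep) inserts -ib- after the first vowel (as does kozabin), so the same rule applies.
The other patterns: stems whose last vowel is 'u' delete the last vowel and add -ast; stems whose last vowel is 'a' add go- … -ul around the stem.
So givibdeh → giibvibdeh.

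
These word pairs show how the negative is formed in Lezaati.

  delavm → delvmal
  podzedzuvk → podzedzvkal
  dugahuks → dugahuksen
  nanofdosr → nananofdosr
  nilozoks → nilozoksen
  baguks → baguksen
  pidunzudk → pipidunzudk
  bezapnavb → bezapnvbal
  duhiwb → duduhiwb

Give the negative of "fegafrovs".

fegafrvsal

podzedzuvk and pidunzudk both end in -k yet inflect differently (podzedzvkal, pipidunzudk), so the final letter is not what conditions the rule; the second-to-last letter is.
"fegafrovs" has second-to-last letter 'v'. The stems whose second-to-last letter is 'v' (delavm → delvmal, bezapnavb → bezapnvbal, podzedzuvk → podzedzvkal) delete the last vowel and add -al.
So fegafrovs → fegafrvsal.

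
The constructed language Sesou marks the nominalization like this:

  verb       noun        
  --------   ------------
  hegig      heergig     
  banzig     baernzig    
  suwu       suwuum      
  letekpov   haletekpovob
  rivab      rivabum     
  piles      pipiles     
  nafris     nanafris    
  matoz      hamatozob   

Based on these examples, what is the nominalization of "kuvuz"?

nafris and hegig both have last vowel 'i' yet inflect differently (nanafris, heergig), so the last vowel is not what conditions the rule; the final letter is.
"kuvuz" ends in -z. The one such stem in the data (matoz → hamatozob) adds ha- … -ob around the stem, so the same rule applies.
The other patterns: stems ending in -s repeat the first consonant+vowel as a prefix; stems ending in -g insert -er- after the first vowel; stems ending in -b or -u add -um.
So kuvuz → hakuvuzob.

hakuvuzob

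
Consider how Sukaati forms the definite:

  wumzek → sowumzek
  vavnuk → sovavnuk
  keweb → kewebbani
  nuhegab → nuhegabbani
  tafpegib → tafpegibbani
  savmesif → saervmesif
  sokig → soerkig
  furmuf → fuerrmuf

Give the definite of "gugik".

sogugik

wumzek and keweb both have last vowel 'e' yet inflect differently (sowumzek, kewebbani), so the last vowel is not what conditions the rule; the final letter is.
"gugik" ends in -k. The stems ending in -k (wumzek → sowumzek, vavnuk → sovavnuk) add the prefix so-.
The other patterns: stems ending in -b double the final consonant and add -ani; stems ending in -f or -g insert -er- after the first vowel.
So gugik → sogugik.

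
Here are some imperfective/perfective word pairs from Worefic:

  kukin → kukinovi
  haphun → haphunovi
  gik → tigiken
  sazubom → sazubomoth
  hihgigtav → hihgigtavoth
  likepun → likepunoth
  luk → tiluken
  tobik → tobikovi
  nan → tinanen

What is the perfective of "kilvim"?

nan and kukin both end in -n yet inflect differently (tinanen, kukinovi), so the final letter is not what conditions the rule; the number of vowels is.
"kilvim" has 2 vowels. The stems with 2 vowels (kukin → kukinovi, tobik → tobikovi, haphun → haphunovi) add -ovi.
The other patterns: stems with 1 vowel add ti- … -en around the stem; stems with 3 vowels add -oth.
So kilvim → kilvimovi.

kilvimovi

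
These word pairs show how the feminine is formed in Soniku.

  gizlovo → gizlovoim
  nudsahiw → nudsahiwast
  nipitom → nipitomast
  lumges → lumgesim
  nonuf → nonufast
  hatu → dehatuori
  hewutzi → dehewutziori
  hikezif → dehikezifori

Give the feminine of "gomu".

gomuim

hikezif and nonuf both end in -f yet inflect differently (dehikezifori, nonufast), so the final letter is not what conditions the rule; the first letter is.
"gomu" begins with g-. The one such stem in the data (gizlovo → gizlovoim) adds -im, so the same rule applies.
So gomu → gomuim.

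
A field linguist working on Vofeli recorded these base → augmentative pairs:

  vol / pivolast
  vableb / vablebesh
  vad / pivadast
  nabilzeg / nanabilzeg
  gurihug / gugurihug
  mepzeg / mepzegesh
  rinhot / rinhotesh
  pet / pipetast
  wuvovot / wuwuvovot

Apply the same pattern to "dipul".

"dipul" has 2 vowels. The stems with 2 vowels (vableb → vablebesh, mepzeg → mepzegesh, rinhot → rinhotesh) add -esh.
The other patterns: stems with 1 vowel add pi- … -ast around the stem; stems with 3 vowels repeat the first consonant+vowel as a prefix.
So dipul → dipulesh.

dipulesh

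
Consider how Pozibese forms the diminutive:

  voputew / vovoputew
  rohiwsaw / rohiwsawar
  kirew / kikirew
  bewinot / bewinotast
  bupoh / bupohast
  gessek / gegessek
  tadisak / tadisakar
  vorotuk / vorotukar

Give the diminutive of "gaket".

gagaket

kirew and rohiwsaw both end in -w yet inflect differently (kikirew, rohiwsawar), so the final letter is not what conditions the rule; the last vowel is.
"gaket" has last vowel 'e'. The stems whose last vowel is 'e' (kirew → kikirew, gessek → gegessek, voputew → vovoputew) repeat the first consonant+vowel as a prefix.
So gaket → gagaket.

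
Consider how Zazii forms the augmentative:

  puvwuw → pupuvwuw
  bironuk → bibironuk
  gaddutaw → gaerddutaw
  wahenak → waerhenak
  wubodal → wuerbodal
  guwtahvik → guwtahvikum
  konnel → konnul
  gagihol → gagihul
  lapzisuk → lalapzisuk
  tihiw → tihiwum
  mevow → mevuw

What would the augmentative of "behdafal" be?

"behdafal" has last vowel 'a'. The stems whose last vowel is 'a' (wahenak → waerhenak, wubodal → wuerbodal, gaddutaw → gaerddutaw) insert -er- after the first vowel.
So behdafal → beerhdafal.

beerhdafal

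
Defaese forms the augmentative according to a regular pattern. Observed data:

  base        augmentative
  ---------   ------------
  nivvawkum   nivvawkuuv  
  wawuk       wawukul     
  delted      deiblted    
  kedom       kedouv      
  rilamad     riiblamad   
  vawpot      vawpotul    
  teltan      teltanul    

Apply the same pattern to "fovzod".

nivvawkum and wawuk both have last vowel 'u' yet inflect differently (nivvawkuuv, wawukul), so the last vowel is not what conditions the rule; the final letter is.
"fovzod" ends in -d. The stems ending in -d (rilamad → riiblamad, delted → deiblted) insert -ib- after the first vowel.
So fovzod → foibvzod.

foibvzod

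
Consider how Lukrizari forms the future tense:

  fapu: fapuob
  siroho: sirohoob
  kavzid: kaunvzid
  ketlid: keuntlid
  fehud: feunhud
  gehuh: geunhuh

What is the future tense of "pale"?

paleob

fapu and fehud both have last vowel 'u' yet inflect differently (fapuob, feunhud), so the last vowel is not what conditions the rule; whether the stem ends in a vowel or a consonant is.
"pale" ends in a vowel. The stems ending in a vowel (fapu → fapuob, siroho → sirohoob) add -ob.
The other pattern: stems ending in a consonant insert -un- after the first vowel.
So pale → paleob.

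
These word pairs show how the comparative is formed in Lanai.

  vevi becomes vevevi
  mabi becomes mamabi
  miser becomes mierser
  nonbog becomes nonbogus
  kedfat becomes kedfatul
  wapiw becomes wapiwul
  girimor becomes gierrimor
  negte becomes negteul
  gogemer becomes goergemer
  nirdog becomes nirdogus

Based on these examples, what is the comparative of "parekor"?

nonbog and girimor both have last vowel 'o' yet inflect differently (nonbogus, gierrimor), so the last vowel is not what conditions the rule; the final letter is.
"parekor" ends in -r. The stems ending in -r (miser → mierser, gogemer → goergemer, girimor → gierrimor) insert -er- after the first vowel.
The other patterns: stems ending in -g add -us; stems ending in -i repeat the first consonant+vowel as a prefix; stems ending in -e, -t or -w add -ul.
So parekor → paerrekor.

paerrekor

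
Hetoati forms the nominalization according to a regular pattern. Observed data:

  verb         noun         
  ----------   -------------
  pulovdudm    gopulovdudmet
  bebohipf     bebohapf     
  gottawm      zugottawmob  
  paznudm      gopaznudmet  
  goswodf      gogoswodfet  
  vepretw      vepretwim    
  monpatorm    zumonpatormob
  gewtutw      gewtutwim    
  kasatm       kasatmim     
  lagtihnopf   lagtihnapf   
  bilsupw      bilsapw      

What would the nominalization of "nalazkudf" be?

gonalazkudfet

"nalazkudf" has second-to-last letter 'd'. The stems whose second-to-last letter is 'd' (pulovdudm → gopulovdudmet, goswodf → gogoswodfet, paznudm → gopaznudmet) add go- … -et around the stem.
The other patterns: stems whose second-to-last letter is 't' add -im; stems whose second-to-last letter is 'p' change the last vowel to 'a'; stems whose second-to-last letter is 'r' or 'w' add zu- … -ob around the stem.
So nalazkudf → gonalazkudfet.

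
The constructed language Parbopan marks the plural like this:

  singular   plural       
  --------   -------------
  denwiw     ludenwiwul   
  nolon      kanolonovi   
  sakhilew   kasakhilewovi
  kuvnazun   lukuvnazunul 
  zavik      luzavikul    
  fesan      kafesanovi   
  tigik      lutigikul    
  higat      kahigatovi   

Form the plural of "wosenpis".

denwiw and sakhilew both end in -w yet inflect differently (ludenwiwul, kasakhilewovi), so the final letter is not what conditions the rule; the last vowel is.
"wosenpis" has last vowel 'i'. The stems whose last vowel is 'i' (zavik → luzavikul, tigik → lutigikul, denwiw → ludenwiwul) add lu- … -ul around the stem.
The other pattern: stems whose last vowel is 'a', 'e' or 'o' add ka- … -ovi around the stem.
So wosenpis → luwosenpisul.

luwosenpisul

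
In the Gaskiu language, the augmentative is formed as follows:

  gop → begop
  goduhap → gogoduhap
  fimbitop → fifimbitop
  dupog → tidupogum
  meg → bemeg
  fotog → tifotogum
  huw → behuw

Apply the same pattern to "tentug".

titentugum

"tentug" has 2 vowels. The stems with 2 vowels (dupog → tidupogum, fotog → tifotogum) add ti- … -um around the stem.
So tentug → titentugum.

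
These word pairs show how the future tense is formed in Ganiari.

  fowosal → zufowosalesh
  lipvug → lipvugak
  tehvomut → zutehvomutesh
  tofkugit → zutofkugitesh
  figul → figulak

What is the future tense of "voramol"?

zuvoramolesh

fowosal and figul both end in -l yet inflect differently (zufowosalesh, figulak), so the final letter is not what conditions the rule; the number of vowels is.
"voramol" has 3 vowels. The stems with 3 vowels (tofkugit → zutofkugitesh, tehvomut → zutehvomutesh, fowosal → zufowosalesh) add zu- … -esh around the stem.
The other pattern: stems with 2 vowels add -ak.
So voramol → zuvoramolesh.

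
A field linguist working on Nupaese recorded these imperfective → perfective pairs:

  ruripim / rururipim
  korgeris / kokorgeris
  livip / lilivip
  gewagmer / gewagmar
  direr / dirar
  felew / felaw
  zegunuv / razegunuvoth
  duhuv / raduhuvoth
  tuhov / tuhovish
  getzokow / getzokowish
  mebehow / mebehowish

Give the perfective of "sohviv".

sosohviv

"sohviv" has last vowel 'i'. The stems whose last vowel is 'i' (ruripim → rururipim, korgeris → kokorgeris, livip → lilivip) repeat the first consonant+vowel as a prefix.
The other patterns: stems whose last vowel is 'e' change the last vowel to 'a'; stems whose last vowel is 'u' add ra- … -oth around the stem; stems whose last vowel is 'o' add -ish.
So sohviv → sosohviv.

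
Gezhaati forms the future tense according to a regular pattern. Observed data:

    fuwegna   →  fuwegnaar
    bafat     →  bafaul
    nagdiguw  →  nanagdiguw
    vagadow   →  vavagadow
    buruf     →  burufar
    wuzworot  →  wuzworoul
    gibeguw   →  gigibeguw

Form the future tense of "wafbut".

vagadow and wuzworot both have last vowel 'o' yet inflect differently (vavagadow, wuzworoul), so the last vowel is not what conditions the rule; the final letter is.
"wafbut" ends in -t. The stems ending in -t (wuzworot → wuzworoul, bafat → bafaul) drop the final letter and add -ul.
The other patterns: stems ending in -w repeat the first consonant+vowel as a prefix; stems ending in -a or -f add -ar.
So wafbut → wafbuul.

wafbuul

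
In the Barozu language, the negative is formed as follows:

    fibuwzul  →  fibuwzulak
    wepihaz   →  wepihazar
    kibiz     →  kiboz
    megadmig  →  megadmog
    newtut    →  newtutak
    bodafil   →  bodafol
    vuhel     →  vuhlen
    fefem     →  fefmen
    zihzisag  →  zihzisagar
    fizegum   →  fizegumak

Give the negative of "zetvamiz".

zetvamoz

fizegum and fefem both end in -m yet inflect differently (fizegumak, fefmen), so the final letter is not what conditions the rule; the last vowel is.
"zetvamiz" has last vowel 'i'. The stems whose last vowel is 'i' (bodafil → bodafol, megadmig → megadmog, kibiz → kiboz) change the last vowel to 'o'.
The other patterns: stems whose last vowel is 'a' add -ar; stems whose last vowel is 'u' add -ak; stems whose last vowel is 'e' delete the last vowel and add -en.
So zetvamiz → zetvamoz.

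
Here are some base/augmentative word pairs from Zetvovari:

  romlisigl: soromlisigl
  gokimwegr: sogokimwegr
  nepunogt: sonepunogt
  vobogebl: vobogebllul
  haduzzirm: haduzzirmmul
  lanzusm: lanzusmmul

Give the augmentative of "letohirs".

letohirssul

"letohirs" has second-to-last letter 'r'. The one such stem in the data (haduzzirm → haduzzirmmul) doubles the final consonant and adds -ul (as do vobogebl, lanzusm), so the same rule applies.
The other pattern: stems whose second-to-last letter is 'g' add the prefix so-.
So letohirs → letohirssul.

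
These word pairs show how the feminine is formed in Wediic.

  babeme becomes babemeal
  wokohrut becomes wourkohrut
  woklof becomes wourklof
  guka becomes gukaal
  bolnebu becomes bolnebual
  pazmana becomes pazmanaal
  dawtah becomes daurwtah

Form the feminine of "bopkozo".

bopkozoal

"bopkozo" ends in a vowel. The stems ending in a vowel (bolnebu → bolnebual, babeme → babemeal, guka → gukaal) add -al.
The other pattern: stems ending in a consonant insert -ur- after the first vowel.
So bopkozo → bopkozoal.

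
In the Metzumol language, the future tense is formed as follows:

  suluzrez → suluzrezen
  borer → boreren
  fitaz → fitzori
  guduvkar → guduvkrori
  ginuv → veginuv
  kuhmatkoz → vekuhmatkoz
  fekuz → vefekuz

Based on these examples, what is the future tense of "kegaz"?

kegzori

suluzrez and fitaz both end in -z yet inflect differently (suluzrezen, fitzori), so the final letter is not what conditions the rule; the last vowel is.
"kegaz" has last vowel 'a'. The stems whose last vowel is 'a' (fitaz → fitzori, guduvkar → guduvkrori) delete the last vowel and add -ori.
The other patterns: stems whose last vowel is 'e' add -en; stems whose last vowel is 'o' or 'u' add the prefix ve-.
So kegaz → kegzori.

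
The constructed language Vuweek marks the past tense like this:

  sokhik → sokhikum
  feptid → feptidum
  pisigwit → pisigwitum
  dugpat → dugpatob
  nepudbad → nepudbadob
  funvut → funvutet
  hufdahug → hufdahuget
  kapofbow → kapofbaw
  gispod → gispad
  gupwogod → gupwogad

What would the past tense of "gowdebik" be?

gowdebikum

pisigwit and dugpat both end in -t yet inflect differently (pisigwitum, dugpatob), so the final letter is not what conditions the rule; the last vowel is.
"gowdebik" has last vowel 'i'. The stems whose last vowel is 'i' (sokhik → sokhikum, feptid → feptidum, pisigwit → pisigwitum) add -um.
The other patterns: stems whose last vowel is 'a' add -ob; stems whose last vowel is 'u' add -et; stems whose last vowel is 'o' change the last vowel to 'a'.
So gowdebik → gowdebikum.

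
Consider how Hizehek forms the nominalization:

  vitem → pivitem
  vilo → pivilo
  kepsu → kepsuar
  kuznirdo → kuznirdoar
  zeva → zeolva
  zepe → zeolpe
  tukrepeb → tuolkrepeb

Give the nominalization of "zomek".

zoolmek

vilo and kuznirdo both end in -o yet inflect differently (pivilo, kuznirdoar), so the final letter is not what conditions the rule; the first letter is.
"zomek" begins with z-. The stems beginning with z- (zeva → zeolva, zepe → zeolpe) insert -ol- after the first vowel.
So zomek → zoolmek.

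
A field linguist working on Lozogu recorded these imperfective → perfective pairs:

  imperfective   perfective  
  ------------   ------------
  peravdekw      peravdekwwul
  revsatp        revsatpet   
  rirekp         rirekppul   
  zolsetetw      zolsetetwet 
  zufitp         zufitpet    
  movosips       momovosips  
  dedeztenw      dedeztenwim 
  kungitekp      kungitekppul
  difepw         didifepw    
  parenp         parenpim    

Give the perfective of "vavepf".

difepw and peravdekw both end in -w yet inflect differently (didifepw, peravdekwwul), so the final letter is not what conditions the rule; the second-to-last letter is.
"vavepf" has second-to-last letter 'p'. The stems whose second-to-last letter is 'p' (movosips → momovosips, difepw → didifepw) repeat the first consonant+vowel as a prefix.
So vavepf → vavavepf.

vavavepf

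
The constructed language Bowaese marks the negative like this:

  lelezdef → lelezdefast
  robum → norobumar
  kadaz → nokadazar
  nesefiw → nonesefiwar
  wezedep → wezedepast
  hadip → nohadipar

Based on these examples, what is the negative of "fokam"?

nofokamar

wezedep and hadip both end in -p yet inflect differently (wezedepast, nohadipar), so the final letter is not what conditions the rule; the last vowel is.
"fokam" has last vowel 'a'. The one such stem in the data (kadaz → nokadazar) adds no- … -ar around the stem, so the same rule applies.
So fokam → nofokamar.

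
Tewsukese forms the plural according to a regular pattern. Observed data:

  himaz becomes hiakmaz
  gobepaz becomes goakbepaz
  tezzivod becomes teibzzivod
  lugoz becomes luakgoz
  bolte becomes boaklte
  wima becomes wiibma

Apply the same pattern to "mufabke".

lugoz and tezzivod both have last vowel 'o' yet inflect differently (luakgoz, teibzzivod), so the last vowel is not what conditions the rule; the final letter is.
"mufabke" ends in -e. The one such stem in the data (bolte → boaklte) inserts -ak- after the first vowel (as do gobepaz, lugoz), so the same rule applies.
The other pattern: stems ending in -a or -d insert -ib- after the first vowel.
So mufabke → muakfabke.

muakfabke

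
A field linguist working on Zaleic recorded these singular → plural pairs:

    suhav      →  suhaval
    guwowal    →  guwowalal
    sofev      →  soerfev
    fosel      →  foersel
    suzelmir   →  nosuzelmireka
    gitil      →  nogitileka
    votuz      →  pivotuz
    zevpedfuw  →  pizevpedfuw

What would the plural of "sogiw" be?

nosogiweka

"sogiw" has last vowel 'i'. The stems whose last vowel is 'i' (suzelmir → nosuzelmireka, gitil → nogitileka) add no- … -eka around the stem.
The other patterns: stems whose last vowel is 'a' add -al; stems whose last vowel is 'e' insert -er- after the first vowel; stems whose last vowel is 'u' add the prefix pi-.
So sogiw → nosogiweka.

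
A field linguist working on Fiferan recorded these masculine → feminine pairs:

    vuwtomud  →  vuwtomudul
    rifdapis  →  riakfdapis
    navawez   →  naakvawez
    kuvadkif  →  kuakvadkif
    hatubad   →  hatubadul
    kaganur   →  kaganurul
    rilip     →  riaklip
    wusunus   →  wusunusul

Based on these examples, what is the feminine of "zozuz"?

zozuzul

wusunus and rifdapis both end in -s yet inflect differently (wusunusul, riakfdapis), so the final letter is not what conditions the rule; the last vowel is.
"zozuz" has last vowel 'u'. The stems whose last vowel is 'u' (kaganur → kaganurul, vuwtomud → vuwtomudul, wusunus → wusunusul) add -ul.
The other pattern: stems whose last vowel is 'e' or 'i' insert -ak- after the first vowel.
So zozuz → zozuzul.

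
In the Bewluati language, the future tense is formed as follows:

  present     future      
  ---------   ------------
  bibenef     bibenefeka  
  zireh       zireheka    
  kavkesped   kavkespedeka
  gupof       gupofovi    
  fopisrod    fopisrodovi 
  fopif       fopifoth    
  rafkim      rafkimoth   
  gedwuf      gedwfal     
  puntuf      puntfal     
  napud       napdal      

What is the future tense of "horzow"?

"horzow" has last vowel 'o'. The stems whose last vowel is 'o' (gupof → gupofovi, fopisrod → fopisrodovi) add -ovi.
So horzow → horzowovi.

horzowovi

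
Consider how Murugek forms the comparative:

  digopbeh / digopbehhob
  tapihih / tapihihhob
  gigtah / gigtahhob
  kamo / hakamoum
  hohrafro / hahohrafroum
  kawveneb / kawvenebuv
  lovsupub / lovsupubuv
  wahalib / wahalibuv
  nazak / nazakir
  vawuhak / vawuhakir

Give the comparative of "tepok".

digopbeh and kawveneb both have last vowel 'e' yet inflect differently (digopbehhob, kawvenebuv), so the last vowel is not what conditions the rule; the final letter is.
"tepok" ends in -k. The stems ending in -k (nazak → nazakir, vawuhak → vawuhakir) add -ir.
So tepok → tepokir.

tepokir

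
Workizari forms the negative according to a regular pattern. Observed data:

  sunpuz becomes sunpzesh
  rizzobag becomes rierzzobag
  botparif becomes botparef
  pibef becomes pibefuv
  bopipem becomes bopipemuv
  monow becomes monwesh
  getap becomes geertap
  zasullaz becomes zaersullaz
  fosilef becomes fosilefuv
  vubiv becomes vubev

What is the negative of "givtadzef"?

botparif and fosilef both end in -f yet inflect differently (botparef, fosilefuv), so the final letter is not what conditions the rule; the last vowel is.
"givtadzef" has last vowel 'e'. The stems whose last vowel is 'e' (fosilef → fosilefuv, bopipem → bopipemuv, pibef → pibefuv) add -uv.
The other patterns: stems whose last vowel is 'i' change the last vowel to 'e'; stems whose last vowel is 'a' insert -er- after the first vowel; stems whose last vowel is 'o' or 'u' delete the last vowel and add -esh.
So givtadzef → givtadzefuv.

givtadzefuv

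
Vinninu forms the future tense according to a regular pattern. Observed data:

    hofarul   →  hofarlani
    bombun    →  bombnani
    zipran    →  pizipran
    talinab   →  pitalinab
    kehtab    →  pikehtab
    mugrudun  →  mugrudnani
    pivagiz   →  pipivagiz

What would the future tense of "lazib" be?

pilazib

bombun and zipran both end in -n yet inflect differently (bombnani, pizipran), so the final letter is not what conditions the rule; the last vowel is.
"lazib" has last vowel 'i'. The one such stem in the data (pivagiz → pipivagiz) adds the prefix pi-, so the same rule applies.
So lazib → pilazib.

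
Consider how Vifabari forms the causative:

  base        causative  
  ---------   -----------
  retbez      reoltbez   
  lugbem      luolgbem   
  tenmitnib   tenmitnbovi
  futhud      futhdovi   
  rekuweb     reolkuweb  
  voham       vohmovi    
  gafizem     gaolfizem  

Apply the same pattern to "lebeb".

gafizem and voham both end in -m yet inflect differently (gaolfizem, vohmovi), so the final letter is not what conditions the rule; the last vowel is.
"lebeb" has last vowel 'e'. The stems whose last vowel is 'e' (retbez → reoltbez, rekuweb → reolkuweb, gafizem → gaolfizem) insert -ol- after the first vowel.
The other pattern: stems whose last vowel is 'a', 'i' or 'u' delete the last vowel and add -ovi.
So lebeb → leolbeb.

leolbeb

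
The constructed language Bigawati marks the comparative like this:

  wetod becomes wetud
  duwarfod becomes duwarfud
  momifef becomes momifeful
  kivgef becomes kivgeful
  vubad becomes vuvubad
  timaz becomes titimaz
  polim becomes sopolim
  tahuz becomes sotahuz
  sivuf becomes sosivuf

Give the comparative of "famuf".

sofamuf

wetod and vubad both end in -d yet inflect differently (wetud, vuvubad), so the final letter is not what conditions the rule; the last vowel is.
"famuf" has last vowel 'u'. The stems whose last vowel is 'u' (tahuz → sotahuz, sivuf → sosivuf) add the prefix so-.
So famuf → sofamuf.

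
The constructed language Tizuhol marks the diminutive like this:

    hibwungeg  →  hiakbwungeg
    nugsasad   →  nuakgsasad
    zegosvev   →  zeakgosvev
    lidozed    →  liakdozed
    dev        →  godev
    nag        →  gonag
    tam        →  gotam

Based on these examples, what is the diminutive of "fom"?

gofom

zegosvev and dev both end in -v yet inflect differently (zeakgosvev, godev), so the final letter is not what conditions the rule; the number of vowels is.
"fom" has 1 vowel. The stems with 1 vowel (dev → godev, nag → gonag, tam → gotam) add the prefix go-.
The other pattern: stems with 3 vowels insert -ak- after the first vowel.
So fom → gofom.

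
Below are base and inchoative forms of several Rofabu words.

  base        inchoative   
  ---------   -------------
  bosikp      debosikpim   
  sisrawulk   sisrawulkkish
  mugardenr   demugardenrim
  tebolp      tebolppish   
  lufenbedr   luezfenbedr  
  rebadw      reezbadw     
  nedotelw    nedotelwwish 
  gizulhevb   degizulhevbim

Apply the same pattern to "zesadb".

zeezsadb

"zesadb" has second-to-last letter 'd'. The stems whose second-to-last letter is 'd' (rebadw → reezbadw, lufenbedr → luezfenbedr) insert -ez- after the first vowel.
So zesadb → zeezsadb.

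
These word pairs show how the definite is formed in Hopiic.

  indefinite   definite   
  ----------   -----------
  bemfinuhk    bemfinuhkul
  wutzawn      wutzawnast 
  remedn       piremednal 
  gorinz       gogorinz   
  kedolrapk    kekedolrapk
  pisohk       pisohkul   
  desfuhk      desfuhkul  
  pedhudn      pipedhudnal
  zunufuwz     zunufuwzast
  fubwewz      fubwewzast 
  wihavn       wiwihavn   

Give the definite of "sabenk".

sasabenk

"sabenk" has second-to-last letter 'n'. The one such stem in the data (gorinz → gogorinz) repeats the first consonant+vowel as a prefix (as do wihavn, kedolrapk), so the same rule applies.
So sabenk → sasabenk.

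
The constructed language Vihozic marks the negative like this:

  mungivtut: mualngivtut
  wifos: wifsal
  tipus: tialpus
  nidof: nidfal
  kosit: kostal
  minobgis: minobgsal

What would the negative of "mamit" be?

"mamit" has last vowel 'i'. The stems whose last vowel is 'i' (minobgis → minobgsal, kosit → kostal) delete the last vowel and add -al.
The other pattern: stems whose last vowel is 'u' insert -al- after the first vowel.
So mamit → mamtal.

mamtal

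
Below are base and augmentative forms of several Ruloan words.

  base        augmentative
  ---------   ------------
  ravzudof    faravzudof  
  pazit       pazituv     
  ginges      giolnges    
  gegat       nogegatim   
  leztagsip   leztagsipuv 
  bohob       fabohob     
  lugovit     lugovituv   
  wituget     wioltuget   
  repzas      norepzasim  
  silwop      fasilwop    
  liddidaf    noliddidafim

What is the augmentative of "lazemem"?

lugovit and wituget both end in -t yet inflect differently (lugovituv, wioltuget), so the final letter is not what conditions the rule; the last vowel is.
"lazemem" has last vowel 'e'. The stems whose last vowel is 'e' (wituget → wioltuget, ginges → giolnges) insert -ol- after the first vowel.
So lazemem → laolzemem.

laolzemem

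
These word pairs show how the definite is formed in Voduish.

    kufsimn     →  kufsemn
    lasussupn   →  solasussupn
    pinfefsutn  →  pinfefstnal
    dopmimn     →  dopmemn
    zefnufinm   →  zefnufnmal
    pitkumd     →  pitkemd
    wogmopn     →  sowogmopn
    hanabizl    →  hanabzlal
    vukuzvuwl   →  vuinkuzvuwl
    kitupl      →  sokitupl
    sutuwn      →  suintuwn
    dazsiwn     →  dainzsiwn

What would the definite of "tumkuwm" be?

kufsimn and lasussupn both end in -n yet inflect differently (kufsemn, solasussupn), so the final letter is not what conditions the rule; the second-to-last letter is.
"tumkuwm" has second-to-last letter 'w'. The stems whose second-to-last letter is 'w' (vukuzvuwl → vuinkuzvuwl, dazsiwn → dainzsiwn, sutuwn → suintuwn) insert -in- after the first vowel.
The other patterns: stems whose second-to-last letter is 'm' change the last vowel to 'e'; stems whose second-to-last letter is 'p' add the prefix so-; stems whose second-to-last letter is 'n', 't' or 'z' delete the last vowel and add -al.
So tumkuwm → tuinmkuwm.

tuinmkuwm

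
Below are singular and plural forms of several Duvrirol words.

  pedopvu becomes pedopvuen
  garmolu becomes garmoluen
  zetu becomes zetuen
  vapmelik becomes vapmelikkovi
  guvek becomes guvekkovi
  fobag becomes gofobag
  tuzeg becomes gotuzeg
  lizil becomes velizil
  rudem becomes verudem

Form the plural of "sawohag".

gosawohag

guvek and tuzeg both have last vowel 'e' yet inflect differently (guvekkovi, gotuzeg), so the last vowel is not what conditions the rule; the final letter is.
"sawohag" ends in -g. The stems ending in -g (fobag → gofobag, tuzeg → gotuzeg) add the prefix go-.
So sawohag → gosawohag.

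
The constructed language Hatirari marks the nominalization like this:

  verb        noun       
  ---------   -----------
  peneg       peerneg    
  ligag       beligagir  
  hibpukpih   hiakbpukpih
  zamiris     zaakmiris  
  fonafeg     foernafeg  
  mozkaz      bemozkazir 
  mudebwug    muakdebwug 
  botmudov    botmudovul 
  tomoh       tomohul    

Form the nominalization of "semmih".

fonafeg and ligag both end in -g yet inflect differently (foernafeg, beligagir), so the final letter is not what conditions the rule; the last vowel is.
"semmih" has last vowel 'i'. The stems whose last vowel is 'i' (zamiris → zaakmiris, hibpukpih → hiakbpukpih) insert -ak- after the first vowel.
The other patterns: stems whose last vowel is 'o' add -ul; stems whose last vowel is 'e' insert -er- after the first vowel; stems whose last vowel is 'a' add be- … -ir around the stem.
So semmih → seakmmih.

seakmmih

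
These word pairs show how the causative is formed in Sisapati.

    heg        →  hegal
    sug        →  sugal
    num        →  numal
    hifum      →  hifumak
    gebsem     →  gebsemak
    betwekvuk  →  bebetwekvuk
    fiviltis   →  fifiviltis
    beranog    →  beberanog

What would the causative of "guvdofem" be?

guguvdofem

num and hifum both end in -m yet inflect differently (numal, hifumak), so the final letter is not what conditions the rule; the number of vowels is.
"guvdofem" has 3 vowels. The stems with 3 vowels (betwekvuk → bebetwekvuk, fiviltis → fifiviltis, beranog → beberanog) repeat the first consonant+vowel as a prefix.
The other patterns: stems with 1 vowel add -al; stems with 2 vowels add -ak.
So guvdofem → guguvdofem.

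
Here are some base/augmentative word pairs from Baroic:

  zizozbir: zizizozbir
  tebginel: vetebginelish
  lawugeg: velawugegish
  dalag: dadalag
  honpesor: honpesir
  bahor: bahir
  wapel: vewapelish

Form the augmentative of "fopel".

"fopel" has last vowel 'e'. The stems whose last vowel is 'e' (wapel → vewapelish, tebginel → vetebginelish, lawugeg → velawugegish) add ve- … -ish around the stem.
The other patterns: stems whose last vowel is 'o' change the last vowel to 'i'; stems whose last vowel is 'a' or 'i' repeat the first consonant+vowel as a prefix.
So fopel → vefopelish.

vefopelish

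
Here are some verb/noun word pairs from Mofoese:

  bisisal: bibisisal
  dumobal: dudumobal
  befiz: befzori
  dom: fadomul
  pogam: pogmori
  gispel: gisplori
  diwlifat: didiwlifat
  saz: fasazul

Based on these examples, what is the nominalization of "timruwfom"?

titimruwfom

"timruwfom" has 3 vowels. The stems with 3 vowels (bisisal → bibisisal, dumobal → dudumobal, diwlifat → didiwlifat) repeat the first consonant+vowel as a prefix.
The other patterns: stems with 1 vowel add fa- … -ul around the stem; stems with 2 vowels delete the last vowel and add -ori.
So timruwfom → titimruwfom.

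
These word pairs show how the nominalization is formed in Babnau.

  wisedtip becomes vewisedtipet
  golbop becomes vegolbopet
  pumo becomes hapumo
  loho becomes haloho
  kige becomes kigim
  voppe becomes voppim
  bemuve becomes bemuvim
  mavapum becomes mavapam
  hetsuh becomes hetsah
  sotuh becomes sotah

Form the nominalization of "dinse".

dinsim

golbop and pumo both have last vowel 'o' yet inflect differently (vegolbopet, hapumo), so the last vowel is not what conditions the rule; the final letter is.
"dinse" ends in -e. The stems ending in -e (kige → kigim, voppe → voppim, bemuve → bemuvim) drop the final letter and add -im.
So dinse → dinsim.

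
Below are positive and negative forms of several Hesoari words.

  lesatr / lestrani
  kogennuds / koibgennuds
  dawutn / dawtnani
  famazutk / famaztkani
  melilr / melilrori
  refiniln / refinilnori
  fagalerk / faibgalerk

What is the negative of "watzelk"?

watzelkori

"watzelk" has second-to-last letter 'l'. The stems whose second-to-last letter is 'l' (melilr → melilrori, refiniln → refinilnori) add -ori.
So watzelk → watzelkori.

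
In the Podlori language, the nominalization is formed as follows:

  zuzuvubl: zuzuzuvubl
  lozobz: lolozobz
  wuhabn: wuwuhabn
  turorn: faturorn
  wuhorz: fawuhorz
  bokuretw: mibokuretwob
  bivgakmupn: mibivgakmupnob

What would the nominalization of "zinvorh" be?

"zinvorh" has second-to-last letter 'r'. The stems whose second-to-last letter is 'r' (turorn → faturorn, wuhorz → fawuhorz) add the prefix fa-.
So zinvorh → fazinvorh.

fazinvorh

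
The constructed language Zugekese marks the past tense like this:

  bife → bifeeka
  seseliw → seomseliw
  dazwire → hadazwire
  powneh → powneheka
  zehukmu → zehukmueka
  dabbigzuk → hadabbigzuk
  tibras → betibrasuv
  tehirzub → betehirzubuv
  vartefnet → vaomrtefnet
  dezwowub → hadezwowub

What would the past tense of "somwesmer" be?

tehirzub and dezwowub both end in -b yet inflect differently (betehirzubuv, hadezwowub), so the final letter is not what conditions the rule; the first letter is.
"somwesmer" begins with s-. The one such stem in the data (seseliw → seomseliw) inserts -om- after the first vowel (as does vartefnet), so the same rule applies.
The other patterns: stems beginning with t- add be- … -uv around the stem; stems beginning with d- add the prefix ha-; stems beginning with b-, p- or z- add -eka.
So somwesmer → soommwesmer.

soommwesmer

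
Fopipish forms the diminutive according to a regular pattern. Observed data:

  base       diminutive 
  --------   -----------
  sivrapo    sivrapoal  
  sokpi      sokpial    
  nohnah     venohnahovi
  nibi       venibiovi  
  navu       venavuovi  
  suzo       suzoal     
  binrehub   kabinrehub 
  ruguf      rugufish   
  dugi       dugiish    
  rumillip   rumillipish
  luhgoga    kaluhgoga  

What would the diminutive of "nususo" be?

dugi and nibi both end in -i yet inflect differently (dugiish, venibiovi), so the final letter is not what conditions the rule; the first letter is.
"nususo" begins with n-. The stems beginning with n- (nibi → venibiovi, navu → venavuovi, nohnah → venohnahovi) add ve- … -ovi around the stem.
The other patterns: stems beginning with d- or r- add -ish; stems beginning with s- add -al; stems beginning with b- or l- add the prefix ka-.
So nususo → venususoovi.

venususoovi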